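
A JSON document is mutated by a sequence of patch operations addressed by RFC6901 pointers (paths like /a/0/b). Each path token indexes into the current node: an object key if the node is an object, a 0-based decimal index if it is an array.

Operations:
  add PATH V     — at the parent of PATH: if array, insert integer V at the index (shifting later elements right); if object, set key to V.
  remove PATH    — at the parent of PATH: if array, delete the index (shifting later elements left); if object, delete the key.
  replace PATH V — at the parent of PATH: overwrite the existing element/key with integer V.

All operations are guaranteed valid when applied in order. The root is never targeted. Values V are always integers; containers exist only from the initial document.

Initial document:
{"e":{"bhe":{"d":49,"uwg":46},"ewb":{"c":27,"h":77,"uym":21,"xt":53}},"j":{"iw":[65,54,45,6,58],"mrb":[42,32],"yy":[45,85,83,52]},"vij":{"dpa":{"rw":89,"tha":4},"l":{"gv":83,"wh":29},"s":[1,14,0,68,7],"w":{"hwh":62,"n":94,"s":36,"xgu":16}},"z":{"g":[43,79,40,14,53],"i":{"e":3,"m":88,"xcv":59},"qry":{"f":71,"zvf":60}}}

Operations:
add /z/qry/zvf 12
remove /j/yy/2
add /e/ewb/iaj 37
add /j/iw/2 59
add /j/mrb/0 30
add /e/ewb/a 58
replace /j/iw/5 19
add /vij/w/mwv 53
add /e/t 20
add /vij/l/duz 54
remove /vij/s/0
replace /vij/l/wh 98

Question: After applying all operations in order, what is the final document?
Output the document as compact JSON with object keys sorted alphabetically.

Answer: {"e":{"bhe":{"d":49,"uwg":46},"ewb":{"a":58,"c":27,"h":77,"iaj":37,"uym":21,"xt":53},"t":20},"j":{"iw":[65,54,59,45,6,19],"mrb":[30,42,32],"yy":[45,85,52]},"vij":{"dpa":{"rw":89,"tha":4},"l":{"duz":54,"gv":83,"wh":98},"s":[14,0,68,7],"w":{"hwh":62,"mwv":53,"n":94,"s":36,"xgu":16}},"z":{"g":[43,79,40,14,53],"i":{"e":3,"m":88,"xcv":59},"qry":{"f":71,"zvf":12}}}

Derivation:
After op 1 (add /z/qry/zvf 12): {"e":{"bhe":{"d":49,"uwg":46},"ewb":{"c":27,"h":77,"uym":21,"xt":53}},"j":{"iw":[65,54,45,6,58],"mrb":[42,32],"yy":[45,85,83,52]},"vij":{"dpa":{"rw":89,"tha":4},"l":{"gv":83,"wh":29},"s":[1,14,0,68,7],"w":{"hwh":62,"n":94,"s":36,"xgu":16}},"z":{"g":[43,79,40,14,53],"i":{"e":3,"m":88,"xcv":59},"qry":{"f":71,"zvf":12}}}
After op 2 (remove /j/yy/2): {"e":{"bhe":{"d":49,"uwg":46},"ewb":{"c":27,"h":77,"uym":21,"xt":53}},"j":{"iw":[65,54,45,6,58],"mrb":[42,32],"yy":[45,85,52]},"vij":{"dpa":{"rw":89,"tha":4},"l":{"gv":83,"wh":29},"s":[1,14,0,68,7],"w":{"hwh":62,"n":94,"s":36,"xgu":16}},"z":{"g":[43,79,40,14,53],"i":{"e":3,"m":88,"xcv":59},"qry":{"f":71,"zvf":12}}}
After op 3 (add /e/ewb/iaj 37): {"e":{"bhe":{"d":49,"uwg":46},"ewb":{"c":27,"h":77,"iaj":37,"uym":21,"xt":53}},"j":{"iw":[65,54,45,6,58],"mrb":[42,32],"yy":[45,85,52]},"vij":{"dpa":{"rw":89,"tha":4},"l":{"gv":83,"wh":29},"s":[1,14,0,68,7],"w":{"hwh":62,"n":94,"s":36,"xgu":16}},"z":{"g":[43,79,40,14,53],"i":{"e":3,"m":88,"xcv":59},"qry":{"f":71,"zvf":12}}}
After op 4 (add /j/iw/2 59): {"e":{"bhe":{"d":49,"uwg":46},"ewb":{"c":27,"h":77,"iaj":37,"uym":21,"xt":53}},"j":{"iw":[65,54,59,45,6,58],"mrb":[42,32],"yy":[45,85,52]},"vij":{"dpa":{"rw":89,"tha":4},"l":{"gv":83,"wh":29},"s":[1,14,0,68,7],"w":{"hwh":62,"n":94,"s":36,"xgu":16}},"z":{"g":[43,79,40,14,53],"i":{"e":3,"m":88,"xcv":59},"qry":{"f":71,"zvf":12}}}
After op 5 (add /j/mrb/0 30): {"e":{"bhe":{"d":49,"uwg":46},"ewb":{"c":27,"h":77,"iaj":37,"uym":21,"xt":53}},"j":{"iw":[65,54,59,45,6,58],"mrb":[30,42,32],"yy":[45,85,52]},"vij":{"dpa":{"rw":89,"tha":4},"l":{"gv":83,"wh":29},"s":[1,14,0,68,7],"w":{"hwh":62,"n":94,"s":36,"xgu":16}},"z":{"g":[43,79,40,14,53],"i":{"e":3,"m":88,"xcv":59},"qry":{"f":71,"zvf":12}}}
After op 6 (add /e/ewb/a 58): {"e":{"bhe":{"d":49,"uwg":46},"ewb":{"a":58,"c":27,"h":77,"iaj":37,"uym":21,"xt":53}},"j":{"iw":[65,54,59,45,6,58],"mrb":[30,42,32],"yy":[45,85,52]},"vij":{"dpa":{"rw":89,"tha":4},"l":{"gv":83,"wh":29},"s":[1,14,0,68,7],"w":{"hwh":62,"n":94,"s":36,"xgu":16}},"z":{"g":[43,79,40,14,53],"i":{"e":3,"m":88,"xcv":59},"qry":{"f":71,"zvf":12}}}
After op 7 (replace /j/iw/5 19): {"e":{"bhe":{"d":49,"uwg":46},"ewb":{"a":58,"c":27,"h":77,"iaj":37,"uym":21,"xt":53}},"j":{"iw":[65,54,59,45,6,19],"mrb":[30,42,32],"yy":[45,85,52]},"vij":{"dpa":{"rw":89,"tha":4},"l":{"gv":83,"wh":29},"s":[1,14,0,68,7],"w":{"hwh":62,"n":94,"s":36,"xgu":16}},"z":{"g":[43,79,40,14,53],"i":{"e":3,"m":88,"xcv":59},"qry":{"f":71,"zvf":12}}}
After op 8 (add /vij/w/mwv 53): {"e":{"bhe":{"d":49,"uwg":46},"ewb":{"a":58,"c":27,"h":77,"iaj":37,"uym":21,"xt":53}},"j":{"iw":[65,54,59,45,6,19],"mrb":[30,42,32],"yy":[45,85,52]},"vij":{"dpa":{"rw":89,"tha":4},"l":{"gv":83,"wh":29},"s":[1,14,0,68,7],"w":{"hwh":62,"mwv":53,"n":94,"s":36,"xgu":16}},"z":{"g":[43,79,40,14,53],"i":{"e":3,"m":88,"xcv":59},"qry":{"f":71,"zvf":12}}}
After op 9 (add /e/t 20): {"e":{"bhe":{"d":49,"uwg":46},"ewb":{"a":58,"c":27,"h":77,"iaj":37,"uym":21,"xt":53},"t":20},"j":{"iw":[65,54,59,45,6,19],"mrb":[30,42,32],"yy":[45,85,52]},"vij":{"dpa":{"rw":89,"tha":4},"l":{"gv":83,"wh":29},"s":[1,14,0,68,7],"w":{"hwh":62,"mwv":53,"n":94,"s":36,"xgu":16}},"z":{"g":[43,79,40,14,53],"i":{"e":3,"m":88,"xcv":59},"qry":{"f":71,"zvf":12}}}
After op 10 (add /vij/l/duz 54): {"e":{"bhe":{"d":49,"uwg":46},"ewb":{"a":58,"c":27,"h":77,"iaj":37,"uym":21,"xt":53},"t":20},"j":{"iw":[65,54,59,45,6,19],"mrb":[30,42,32],"yy":[45,85,52]},"vij":{"dpa":{"rw":89,"tha":4},"l":{"duz":54,"gv":83,"wh":29},"s":[1,14,0,68,7],"w":{"hwh":62,"mwv":53,"n":94,"s":36,"xgu":16}},"z":{"g":[43,79,40,14,53],"i":{"e":3,"m":88,"xcv":59},"qry":{"f":71,"zvf":12}}}
After op 11 (remove /vij/s/0): {"e":{"bhe":{"d":49,"uwg":46},"ewb":{"a":58,"c":27,"h":77,"iaj":37,"uym":21,"xt":53},"t":20},"j":{"iw":[65,54,59,45,6,19],"mrb":[30,42,32],"yy":[45,85,52]},"vij":{"dpa":{"rw":89,"tha":4},"l":{"duz":54,"gv":83,"wh":29},"s":[14,0,68,7],"w":{"hwh":62,"mwv":53,"n":94,"s":36,"xgu":16}},"z":{"g":[43,79,40,14,53],"i":{"e":3,"m":88,"xcv":59},"qry":{"f":71,"zvf":12}}}
After op 12 (replace /vij/l/wh 98): {"e":{"bhe":{"d":49,"uwg":46},"ewb":{"a":58,"c":27,"h":77,"iaj":37,"uym":21,"xt":53},"t":20},"j":{"iw":[65,54,59,45,6,19],"mrb":[30,42,32],"yy":[45,85,52]},"vij":{"dpa":{"rw":89,"tha":4},"l":{"duz":54,"gv":83,"wh":98},"s":[14,0,68,7],"w":{"hwh":62,"mwv":53,"n":94,"s":36,"xgu":16}},"z":{"g":[43,79,40,14,53],"i":{"e":3,"m":88,"xcv":59},"qry":{"f":71,"zvf":12}}}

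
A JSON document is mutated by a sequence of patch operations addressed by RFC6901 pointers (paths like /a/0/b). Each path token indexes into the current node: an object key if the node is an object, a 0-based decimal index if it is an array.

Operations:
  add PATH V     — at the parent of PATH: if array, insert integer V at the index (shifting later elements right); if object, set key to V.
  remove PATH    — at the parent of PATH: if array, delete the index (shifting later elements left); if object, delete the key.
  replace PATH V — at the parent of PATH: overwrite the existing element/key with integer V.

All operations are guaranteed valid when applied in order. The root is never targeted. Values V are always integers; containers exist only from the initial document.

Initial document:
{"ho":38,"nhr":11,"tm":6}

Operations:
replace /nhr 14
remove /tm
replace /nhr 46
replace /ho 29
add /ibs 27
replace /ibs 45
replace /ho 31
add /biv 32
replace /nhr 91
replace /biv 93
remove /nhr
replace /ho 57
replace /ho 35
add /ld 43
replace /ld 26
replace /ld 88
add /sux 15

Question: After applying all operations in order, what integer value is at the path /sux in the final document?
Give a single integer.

After op 1 (replace /nhr 14): {"ho":38,"nhr":14,"tm":6}
After op 2 (remove /tm): {"ho":38,"nhr":14}
After op 3 (replace /nhr 46): {"ho":38,"nhr":46}
After op 4 (replace /ho 29): {"ho":29,"nhr":46}
After op 5 (add /ibs 27): {"ho":29,"ibs":27,"nhr":46}
After op 6 (replace /ibs 45): {"ho":29,"ibs":45,"nhr":46}
After op 7 (replace /ho 31): {"ho":31,"ibs":45,"nhr":46}
After op 8 (add /biv 32): {"biv":32,"ho":31,"ibs":45,"nhr":46}
After op 9 (replace /nhr 91): {"biv":32,"ho":31,"ibs":45,"nhr":91}
After op 10 (replace /biv 93): {"biv":93,"ho":31,"ibs":45,"nhr":91}
After op 11 (remove /nhr): {"biv":93,"ho":31,"ibs":45}
After op 12 (replace /ho 57): {"biv":93,"ho":57,"ibs":45}
After op 13 (replace /ho 35): {"biv":93,"ho":35,"ibs":45}
After op 14 (add /ld 43): {"biv":93,"ho":35,"ibs":45,"ld":43}
After op 15 (replace /ld 26): {"biv":93,"ho":35,"ibs":45,"ld":26}
After op 16 (replace /ld 88): {"biv":93,"ho":35,"ibs":45,"ld":88}
After op 17 (add /sux 15): {"biv":93,"ho":35,"ibs":45,"ld":88,"sux":15}
Value at /sux: 15

Answer: 15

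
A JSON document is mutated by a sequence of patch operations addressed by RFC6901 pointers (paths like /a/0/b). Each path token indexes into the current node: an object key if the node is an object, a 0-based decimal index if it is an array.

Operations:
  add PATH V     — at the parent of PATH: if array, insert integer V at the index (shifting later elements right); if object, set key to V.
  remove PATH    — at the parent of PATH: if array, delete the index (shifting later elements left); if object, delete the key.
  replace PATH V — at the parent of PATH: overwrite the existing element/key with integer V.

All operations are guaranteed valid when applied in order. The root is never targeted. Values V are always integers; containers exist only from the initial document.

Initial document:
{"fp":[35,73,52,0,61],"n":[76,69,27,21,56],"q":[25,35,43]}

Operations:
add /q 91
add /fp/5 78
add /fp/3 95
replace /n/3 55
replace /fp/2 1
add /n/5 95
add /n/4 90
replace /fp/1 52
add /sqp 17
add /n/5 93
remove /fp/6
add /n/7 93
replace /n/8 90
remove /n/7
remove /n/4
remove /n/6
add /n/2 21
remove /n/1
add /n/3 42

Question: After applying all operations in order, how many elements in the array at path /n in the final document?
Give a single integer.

After op 1 (add /q 91): {"fp":[35,73,52,0,61],"n":[76,69,27,21,56],"q":91}
After op 2 (add /fp/5 78): {"fp":[35,73,52,0,61,78],"n":[76,69,27,21,56],"q":91}
After op 3 (add /fp/3 95): {"fp":[35,73,52,95,0,61,78],"n":[76,69,27,21,56],"q":91}
After op 4 (replace /n/3 55): {"fp":[35,73,52,95,0,61,78],"n":[76,69,27,55,56],"q":91}
After op 5 (replace /fp/2 1): {"fp":[35,73,1,95,0,61,78],"n":[76,69,27,55,56],"q":91}
After op 6 (add /n/5 95): {"fp":[35,73,1,95,0,61,78],"n":[76,69,27,55,56,95],"q":91}
After op 7 (add /n/4 90): {"fp":[35,73,1,95,0,61,78],"n":[76,69,27,55,90,56,95],"q":91}
After op 8 (replace /fp/1 52): {"fp":[35,52,1,95,0,61,78],"n":[76,69,27,55,90,56,95],"q":91}
After op 9 (add /sqp 17): {"fp":[35,52,1,95,0,61,78],"n":[76,69,27,55,90,56,95],"q":91,"sqp":17}
After op 10 (add /n/5 93): {"fp":[35,52,1,95,0,61,78],"n":[76,69,27,55,90,93,56,95],"q":91,"sqp":17}
After op 11 (remove /fp/6): {"fp":[35,52,1,95,0,61],"n":[76,69,27,55,90,93,56,95],"q":91,"sqp":17}
After op 12 (add /n/7 93): {"fp":[35,52,1,95,0,61],"n":[76,69,27,55,90,93,56,93,95],"q":91,"sqp":17}
After op 13 (replace /n/8 90): {"fp":[35,52,1,95,0,61],"n":[76,69,27,55,90,93,56,93,90],"q":91,"sqp":17}
After op 14 (remove /n/7): {"fp":[35,52,1,95,0,61],"n":[76,69,27,55,90,93,56,90],"q":91,"sqp":17}
After op 15 (remove /n/4): {"fp":[35,52,1,95,0,61],"n":[76,69,27,55,93,56,90],"q":91,"sqp":17}
After op 16 (remove /n/6): {"fp":[35,52,1,95,0,61],"n":[76,69,27,55,93,56],"q":91,"sqp":17}
After op 17 (add /n/2 21): {"fp":[35,52,1,95,0,61],"n":[76,69,21,27,55,93,56],"q":91,"sqp":17}
After op 18 (remove /n/1): {"fp":[35,52,1,95,0,61],"n":[76,21,27,55,93,56],"q":91,"sqp":17}
After op 19 (add /n/3 42): {"fp":[35,52,1,95,0,61],"n":[76,21,27,42,55,93,56],"q":91,"sqp":17}
Size at path /n: 7

Answer: 7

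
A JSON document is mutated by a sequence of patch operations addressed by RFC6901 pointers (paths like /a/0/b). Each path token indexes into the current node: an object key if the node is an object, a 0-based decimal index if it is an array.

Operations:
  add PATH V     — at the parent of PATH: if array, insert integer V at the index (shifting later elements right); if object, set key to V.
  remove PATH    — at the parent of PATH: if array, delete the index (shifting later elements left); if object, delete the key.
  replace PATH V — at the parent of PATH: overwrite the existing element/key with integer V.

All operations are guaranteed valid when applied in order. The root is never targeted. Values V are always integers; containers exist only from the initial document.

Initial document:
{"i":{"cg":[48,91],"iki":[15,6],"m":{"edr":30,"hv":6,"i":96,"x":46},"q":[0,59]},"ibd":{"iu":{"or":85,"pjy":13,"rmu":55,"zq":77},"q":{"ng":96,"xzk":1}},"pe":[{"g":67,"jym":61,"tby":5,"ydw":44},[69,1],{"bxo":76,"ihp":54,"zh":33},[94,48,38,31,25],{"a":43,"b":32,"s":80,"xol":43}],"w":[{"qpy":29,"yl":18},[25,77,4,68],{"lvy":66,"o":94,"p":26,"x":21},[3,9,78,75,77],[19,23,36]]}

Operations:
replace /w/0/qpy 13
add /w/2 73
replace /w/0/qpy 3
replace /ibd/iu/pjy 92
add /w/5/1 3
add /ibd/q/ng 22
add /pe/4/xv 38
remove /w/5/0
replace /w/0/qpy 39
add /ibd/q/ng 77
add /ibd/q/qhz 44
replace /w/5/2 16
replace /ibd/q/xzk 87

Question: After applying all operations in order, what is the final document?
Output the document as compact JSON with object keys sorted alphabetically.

After op 1 (replace /w/0/qpy 13): {"i":{"cg":[48,91],"iki":[15,6],"m":{"edr":30,"hv":6,"i":96,"x":46},"q":[0,59]},"ibd":{"iu":{"or":85,"pjy":13,"rmu":55,"zq":77},"q":{"ng":96,"xzk":1}},"pe":[{"g":67,"jym":61,"tby":5,"ydw":44},[69,1],{"bxo":76,"ihp":54,"zh":33},[94,48,38,31,25],{"a":43,"b":32,"s":80,"xol":43}],"w":[{"qpy":13,"yl":18},[25,77,4,68],{"lvy":66,"o":94,"p":26,"x":21},[3,9,78,75,77],[19,23,36]]}
After op 2 (add /w/2 73): {"i":{"cg":[48,91],"iki":[15,6],"m":{"edr":30,"hv":6,"i":96,"x":46},"q":[0,59]},"ibd":{"iu":{"or":85,"pjy":13,"rmu":55,"zq":77},"q":{"ng":96,"xzk":1}},"pe":[{"g":67,"jym":61,"tby":5,"ydw":44},[69,1],{"bxo":76,"ihp":54,"zh":33},[94,48,38,31,25],{"a":43,"b":32,"s":80,"xol":43}],"w":[{"qpy":13,"yl":18},[25,77,4,68],73,{"lvy":66,"o":94,"p":26,"x":21},[3,9,78,75,77],[19,23,36]]}
After op 3 (replace /w/0/qpy 3): {"i":{"cg":[48,91],"iki":[15,6],"m":{"edr":30,"hv":6,"i":96,"x":46},"q":[0,59]},"ibd":{"iu":{"or":85,"pjy":13,"rmu":55,"zq":77},"q":{"ng":96,"xzk":1}},"pe":[{"g":67,"jym":61,"tby":5,"ydw":44},[69,1],{"bxo":76,"ihp":54,"zh":33},[94,48,38,31,25],{"a":43,"b":32,"s":80,"xol":43}],"w":[{"qpy":3,"yl":18},[25,77,4,68],73,{"lvy":66,"o":94,"p":26,"x":21},[3,9,78,75,77],[19,23,36]]}
After op 4 (replace /ibd/iu/pjy 92): {"i":{"cg":[48,91],"iki":[15,6],"m":{"edr":30,"hv":6,"i":96,"x":46},"q":[0,59]},"ibd":{"iu":{"or":85,"pjy":92,"rmu":55,"zq":77},"q":{"ng":96,"xzk":1}},"pe":[{"g":67,"jym":61,"tby":5,"ydw":44},[69,1],{"bxo":76,"ihp":54,"zh":33},[94,48,38,31,25],{"a":43,"b":32,"s":80,"xol":43}],"w":[{"qpy":3,"yl":18},[25,77,4,68],73,{"lvy":66,"o":94,"p":26,"x":21},[3,9,78,75,77],[19,23,36]]}
After op 5 (add /w/5/1 3): {"i":{"cg":[48,91],"iki":[15,6],"m":{"edr":30,"hv":6,"i":96,"x":46},"q":[0,59]},"ibd":{"iu":{"or":85,"pjy":92,"rmu":55,"zq":77},"q":{"ng":96,"xzk":1}},"pe":[{"g":67,"jym":61,"tby":5,"ydw":44},[69,1],{"bxo":76,"ihp":54,"zh":33},[94,48,38,31,25],{"a":43,"b":32,"s":80,"xol":43}],"w":[{"qpy":3,"yl":18},[25,77,4,68],73,{"lvy":66,"o":94,"p":26,"x":21},[3,9,78,75,77],[19,3,23,36]]}
After op 6 (add /ibd/q/ng 22): {"i":{"cg":[48,91],"iki":[15,6],"m":{"edr":30,"hv":6,"i":96,"x":46},"q":[0,59]},"ibd":{"iu":{"or":85,"pjy":92,"rmu":55,"zq":77},"q":{"ng":22,"xzk":1}},"pe":[{"g":67,"jym":61,"tby":5,"ydw":44},[69,1],{"bxo":76,"ihp":54,"zh":33},[94,48,38,31,25],{"a":43,"b":32,"s":80,"xol":43}],"w":[{"qpy":3,"yl":18},[25,77,4,68],73,{"lvy":66,"o":94,"p":26,"x":21},[3,9,78,75,77],[19,3,23,36]]}
After op 7 (add /pe/4/xv 38): {"i":{"cg":[48,91],"iki":[15,6],"m":{"edr":30,"hv":6,"i":96,"x":46},"q":[0,59]},"ibd":{"iu":{"or":85,"pjy":92,"rmu":55,"zq":77},"q":{"ng":22,"xzk":1}},"pe":[{"g":67,"jym":61,"tby":5,"ydw":44},[69,1],{"bxo":76,"ihp":54,"zh":33},[94,48,38,31,25],{"a":43,"b":32,"s":80,"xol":43,"xv":38}],"w":[{"qpy":3,"yl":18},[25,77,4,68],73,{"lvy":66,"o":94,"p":26,"x":21},[3,9,78,75,77],[19,3,23,36]]}
After op 8 (remove /w/5/0): {"i":{"cg":[48,91],"iki":[15,6],"m":{"edr":30,"hv":6,"i":96,"x":46},"q":[0,59]},"ibd":{"iu":{"or":85,"pjy":92,"rmu":55,"zq":77},"q":{"ng":22,"xzk":1}},"pe":[{"g":67,"jym":61,"tby":5,"ydw":44},[69,1],{"bxo":76,"ihp":54,"zh":33},[94,48,38,31,25],{"a":43,"b":32,"s":80,"xol":43,"xv":38}],"w":[{"qpy":3,"yl":18},[25,77,4,68],73,{"lvy":66,"o":94,"p":26,"x":21},[3,9,78,75,77],[3,23,36]]}
After op 9 (replace /w/0/qpy 39): {"i":{"cg":[48,91],"iki":[15,6],"m":{"edr":30,"hv":6,"i":96,"x":46},"q":[0,59]},"ibd":{"iu":{"or":85,"pjy":92,"rmu":55,"zq":77},"q":{"ng":22,"xzk":1}},"pe":[{"g":67,"jym":61,"tby":5,"ydw":44},[69,1],{"bxo":76,"ihp":54,"zh":33},[94,48,38,31,25],{"a":43,"b":32,"s":80,"xol":43,"xv":38}],"w":[{"qpy":39,"yl":18},[25,77,4,68],73,{"lvy":66,"o":94,"p":26,"x":21},[3,9,78,75,77],[3,23,36]]}
After op 10 (add /ibd/q/ng 77): {"i":{"cg":[48,91],"iki":[15,6],"m":{"edr":30,"hv":6,"i":96,"x":46},"q":[0,59]},"ibd":{"iu":{"or":85,"pjy":92,"rmu":55,"zq":77},"q":{"ng":77,"xzk":1}},"pe":[{"g":67,"jym":61,"tby":5,"ydw":44},[69,1],{"bxo":76,"ihp":54,"zh":33},[94,48,38,31,25],{"a":43,"b":32,"s":80,"xol":43,"xv":38}],"w":[{"qpy":39,"yl":18},[25,77,4,68],73,{"lvy":66,"o":94,"p":26,"x":21},[3,9,78,75,77],[3,23,36]]}
After op 11 (add /ibd/q/qhz 44): {"i":{"cg":[48,91],"iki":[15,6],"m":{"edr":30,"hv":6,"i":96,"x":46},"q":[0,59]},"ibd":{"iu":{"or":85,"pjy":92,"rmu":55,"zq":77},"q":{"ng":77,"qhz":44,"xzk":1}},"pe":[{"g":67,"jym":61,"tby":5,"ydw":44},[69,1],{"bxo":76,"ihp":54,"zh":33},[94,48,38,31,25],{"a":43,"b":32,"s":80,"xol":43,"xv":38}],"w":[{"qpy":39,"yl":18},[25,77,4,68],73,{"lvy":66,"o":94,"p":26,"x":21},[3,9,78,75,77],[3,23,36]]}
After op 12 (replace /w/5/2 16): {"i":{"cg":[48,91],"iki":[15,6],"m":{"edr":30,"hv":6,"i":96,"x":46},"q":[0,59]},"ibd":{"iu":{"or":85,"pjy":92,"rmu":55,"zq":77},"q":{"ng":77,"qhz":44,"xzk":1}},"pe":[{"g":67,"jym":61,"tby":5,"ydw":44},[69,1],{"bxo":76,"ihp":54,"zh":33},[94,48,38,31,25],{"a":43,"b":32,"s":80,"xol":43,"xv":38}],"w":[{"qpy":39,"yl":18},[25,77,4,68],73,{"lvy":66,"o":94,"p":26,"x":21},[3,9,78,75,77],[3,23,16]]}
After op 13 (replace /ibd/q/xzk 87): {"i":{"cg":[48,91],"iki":[15,6],"m":{"edr":30,"hv":6,"i":96,"x":46},"q":[0,59]},"ibd":{"iu":{"or":85,"pjy":92,"rmu":55,"zq":77},"q":{"ng":77,"qhz":44,"xzk":87}},"pe":[{"g":67,"jym":61,"tby":5,"ydw":44},[69,1],{"bxo":76,"ihp":54,"zh":33},[94,48,38,31,25],{"a":43,"b":32,"s":80,"xol":43,"xv":38}],"w":[{"qpy":39,"yl":18},[25,77,4,68],73,{"lvy":66,"o":94,"p":26,"x":21},[3,9,78,75,77],[3,23,16]]}

Answer: {"i":{"cg":[48,91],"iki":[15,6],"m":{"edr":30,"hv":6,"i":96,"x":46},"q":[0,59]},"ibd":{"iu":{"or":85,"pjy":92,"rmu":55,"zq":77},"q":{"ng":77,"qhz":44,"xzk":87}},"pe":[{"g":67,"jym":61,"tby":5,"ydw":44},[69,1],{"bxo":76,"ihp":54,"zh":33},[94,48,38,31,25],{"a":43,"b":32,"s":80,"xol":43,"xv":38}],"w":[{"qpy":39,"yl":18},[25,77,4,68],73,{"lvy":66,"o":94,"p":26,"x":21},[3,9,78,75,77],[3,23,16]]}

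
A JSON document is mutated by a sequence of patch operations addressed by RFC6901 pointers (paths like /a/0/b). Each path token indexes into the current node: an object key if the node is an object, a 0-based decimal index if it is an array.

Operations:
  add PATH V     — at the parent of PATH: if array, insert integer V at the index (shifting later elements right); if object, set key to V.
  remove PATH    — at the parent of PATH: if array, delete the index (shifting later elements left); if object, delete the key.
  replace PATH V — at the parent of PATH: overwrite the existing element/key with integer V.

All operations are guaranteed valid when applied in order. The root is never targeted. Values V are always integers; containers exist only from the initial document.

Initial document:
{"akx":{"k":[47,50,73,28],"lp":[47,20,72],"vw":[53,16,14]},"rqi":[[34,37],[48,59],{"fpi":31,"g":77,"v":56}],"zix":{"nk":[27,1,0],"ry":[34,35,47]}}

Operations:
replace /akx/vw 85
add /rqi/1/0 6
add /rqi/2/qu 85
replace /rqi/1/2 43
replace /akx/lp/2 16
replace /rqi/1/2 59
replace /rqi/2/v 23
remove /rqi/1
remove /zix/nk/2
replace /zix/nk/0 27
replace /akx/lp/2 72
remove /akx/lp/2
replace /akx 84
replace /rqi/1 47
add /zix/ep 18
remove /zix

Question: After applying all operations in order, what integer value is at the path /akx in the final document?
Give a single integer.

After op 1 (replace /akx/vw 85): {"akx":{"k":[47,50,73,28],"lp":[47,20,72],"vw":85},"rqi":[[34,37],[48,59],{"fpi":31,"g":77,"v":56}],"zix":{"nk":[27,1,0],"ry":[34,35,47]}}
After op 2 (add /rqi/1/0 6): {"akx":{"k":[47,50,73,28],"lp":[47,20,72],"vw":85},"rqi":[[34,37],[6,48,59],{"fpi":31,"g":77,"v":56}],"zix":{"nk":[27,1,0],"ry":[34,35,47]}}
After op 3 (add /rqi/2/qu 85): {"akx":{"k":[47,50,73,28],"lp":[47,20,72],"vw":85},"rqi":[[34,37],[6,48,59],{"fpi":31,"g":77,"qu":85,"v":56}],"zix":{"nk":[27,1,0],"ry":[34,35,47]}}
After op 4 (replace /rqi/1/2 43): {"akx":{"k":[47,50,73,28],"lp":[47,20,72],"vw":85},"rqi":[[34,37],[6,48,43],{"fpi":31,"g":77,"qu":85,"v":56}],"zix":{"nk":[27,1,0],"ry":[34,35,47]}}
After op 5 (replace /akx/lp/2 16): {"akx":{"k":[47,50,73,28],"lp":[47,20,16],"vw":85},"rqi":[[34,37],[6,48,43],{"fpi":31,"g":77,"qu":85,"v":56}],"zix":{"nk":[27,1,0],"ry":[34,35,47]}}
After op 6 (replace /rqi/1/2 59): {"akx":{"k":[47,50,73,28],"lp":[47,20,16],"vw":85},"rqi":[[34,37],[6,48,59],{"fpi":31,"g":77,"qu":85,"v":56}],"zix":{"nk":[27,1,0],"ry":[34,35,47]}}
After op 7 (replace /rqi/2/v 23): {"akx":{"k":[47,50,73,28],"lp":[47,20,16],"vw":85},"rqi":[[34,37],[6,48,59],{"fpi":31,"g":77,"qu":85,"v":23}],"zix":{"nk":[27,1,0],"ry":[34,35,47]}}
After op 8 (remove /rqi/1): {"akx":{"k":[47,50,73,28],"lp":[47,20,16],"vw":85},"rqi":[[34,37],{"fpi":31,"g":77,"qu":85,"v":23}],"zix":{"nk":[27,1,0],"ry":[34,35,47]}}
After op 9 (remove /zix/nk/2): {"akx":{"k":[47,50,73,28],"lp":[47,20,16],"vw":85},"rqi":[[34,37],{"fpi":31,"g":77,"qu":85,"v":23}],"zix":{"nk":[27,1],"ry":[34,35,47]}}
After op 10 (replace /zix/nk/0 27): {"akx":{"k":[47,50,73,28],"lp":[47,20,16],"vw":85},"rqi":[[34,37],{"fpi":31,"g":77,"qu":85,"v":23}],"zix":{"nk":[27,1],"ry":[34,35,47]}}
After op 11 (replace /akx/lp/2 72): {"akx":{"k":[47,50,73,28],"lp":[47,20,72],"vw":85},"rqi":[[34,37],{"fpi":31,"g":77,"qu":85,"v":23}],"zix":{"nk":[27,1],"ry":[34,35,47]}}
After op 12 (remove /akx/lp/2): {"akx":{"k":[47,50,73,28],"lp":[47,20],"vw":85},"rqi":[[34,37],{"fpi":31,"g":77,"qu":85,"v":23}],"zix":{"nk":[27,1],"ry":[34,35,47]}}
After op 13 (replace /akx 84): {"akx":84,"rqi":[[34,37],{"fpi":31,"g":77,"qu":85,"v":23}],"zix":{"nk":[27,1],"ry":[34,35,47]}}
After op 14 (replace /rqi/1 47): {"akx":84,"rqi":[[34,37],47],"zix":{"nk":[27,1],"ry":[34,35,47]}}
After op 15 (add /zix/ep 18): {"akx":84,"rqi":[[34,37],47],"zix":{"ep":18,"nk":[27,1],"ry":[34,35,47]}}
After op 16 (remove /zix): {"akx":84,"rqi":[[34,37],47]}
Value at /akx: 84

Answer: 84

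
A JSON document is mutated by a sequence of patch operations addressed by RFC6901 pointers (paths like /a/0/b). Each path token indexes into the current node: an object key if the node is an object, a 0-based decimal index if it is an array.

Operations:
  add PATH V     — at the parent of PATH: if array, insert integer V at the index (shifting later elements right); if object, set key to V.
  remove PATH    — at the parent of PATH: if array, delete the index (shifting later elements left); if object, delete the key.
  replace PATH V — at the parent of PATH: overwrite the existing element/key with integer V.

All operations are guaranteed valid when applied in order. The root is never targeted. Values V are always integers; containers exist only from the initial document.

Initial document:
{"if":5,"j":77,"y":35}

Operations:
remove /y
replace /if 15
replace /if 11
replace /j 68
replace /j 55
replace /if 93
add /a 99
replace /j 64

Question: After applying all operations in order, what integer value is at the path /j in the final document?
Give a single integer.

Answer: 64

Derivation:
After op 1 (remove /y): {"if":5,"j":77}
After op 2 (replace /if 15): {"if":15,"j":77}
After op 3 (replace /if 11): {"if":11,"j":77}
After op 4 (replace /j 68): {"if":11,"j":68}
After op 5 (replace /j 55): {"if":11,"j":55}
After op 6 (replace /if 93): {"if":93,"j":55}
After op 7 (add /a 99): {"a":99,"if":93,"j":55}
After op 8 (replace /j 64): {"a":99,"if":93,"j":64}
Value at /j: 64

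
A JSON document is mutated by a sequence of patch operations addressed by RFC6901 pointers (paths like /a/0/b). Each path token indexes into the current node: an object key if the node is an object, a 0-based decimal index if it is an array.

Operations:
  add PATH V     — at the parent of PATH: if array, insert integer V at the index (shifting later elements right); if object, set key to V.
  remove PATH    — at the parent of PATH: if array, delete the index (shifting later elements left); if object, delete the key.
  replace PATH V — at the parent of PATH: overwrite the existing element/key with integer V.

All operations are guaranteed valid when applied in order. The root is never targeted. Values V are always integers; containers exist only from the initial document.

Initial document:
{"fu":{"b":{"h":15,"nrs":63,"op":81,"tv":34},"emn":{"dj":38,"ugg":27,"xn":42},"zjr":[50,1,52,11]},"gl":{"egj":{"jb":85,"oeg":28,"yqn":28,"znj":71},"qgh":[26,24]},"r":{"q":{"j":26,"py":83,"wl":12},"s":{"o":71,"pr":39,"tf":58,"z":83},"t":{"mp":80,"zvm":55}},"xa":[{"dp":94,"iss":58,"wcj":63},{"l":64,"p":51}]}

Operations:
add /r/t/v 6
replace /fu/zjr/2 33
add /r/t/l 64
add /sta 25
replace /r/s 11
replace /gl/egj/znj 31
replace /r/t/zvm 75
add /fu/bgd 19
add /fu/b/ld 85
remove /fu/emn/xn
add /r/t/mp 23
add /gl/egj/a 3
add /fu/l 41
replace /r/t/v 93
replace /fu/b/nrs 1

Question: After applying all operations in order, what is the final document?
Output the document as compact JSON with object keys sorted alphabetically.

Answer: {"fu":{"b":{"h":15,"ld":85,"nrs":1,"op":81,"tv":34},"bgd":19,"emn":{"dj":38,"ugg":27},"l":41,"zjr":[50,1,33,11]},"gl":{"egj":{"a":3,"jb":85,"oeg":28,"yqn":28,"znj":31},"qgh":[26,24]},"r":{"q":{"j":26,"py":83,"wl":12},"s":11,"t":{"l":64,"mp":23,"v":93,"zvm":75}},"sta":25,"xa":[{"dp":94,"iss":58,"wcj":63},{"l":64,"p":51}]}

Derivation:
After op 1 (add /r/t/v 6): {"fu":{"b":{"h":15,"nrs":63,"op":81,"tv":34},"emn":{"dj":38,"ugg":27,"xn":42},"zjr":[50,1,52,11]},"gl":{"egj":{"jb":85,"oeg":28,"yqn":28,"znj":71},"qgh":[26,24]},"r":{"q":{"j":26,"py":83,"wl":12},"s":{"o":71,"pr":39,"tf":58,"z":83},"t":{"mp":80,"v":6,"zvm":55}},"xa":[{"dp":94,"iss":58,"wcj":63},{"l":64,"p":51}]}
After op 2 (replace /fu/zjr/2 33): {"fu":{"b":{"h":15,"nrs":63,"op":81,"tv":34},"emn":{"dj":38,"ugg":27,"xn":42},"zjr":[50,1,33,11]},"gl":{"egj":{"jb":85,"oeg":28,"yqn":28,"znj":71},"qgh":[26,24]},"r":{"q":{"j":26,"py":83,"wl":12},"s":{"o":71,"pr":39,"tf":58,"z":83},"t":{"mp":80,"v":6,"zvm":55}},"xa":[{"dp":94,"iss":58,"wcj":63},{"l":64,"p":51}]}
After op 3 (add /r/t/l 64): {"fu":{"b":{"h":15,"nrs":63,"op":81,"tv":34},"emn":{"dj":38,"ugg":27,"xn":42},"zjr":[50,1,33,11]},"gl":{"egj":{"jb":85,"oeg":28,"yqn":28,"znj":71},"qgh":[26,24]},"r":{"q":{"j":26,"py":83,"wl":12},"s":{"o":71,"pr":39,"tf":58,"z":83},"t":{"l":64,"mp":80,"v":6,"zvm":55}},"xa":[{"dp":94,"iss":58,"wcj":63},{"l":64,"p":51}]}
After op 4 (add /sta 25): {"fu":{"b":{"h":15,"nrs":63,"op":81,"tv":34},"emn":{"dj":38,"ugg":27,"xn":42},"zjr":[50,1,33,11]},"gl":{"egj":{"jb":85,"oeg":28,"yqn":28,"znj":71},"qgh":[26,24]},"r":{"q":{"j":26,"py":83,"wl":12},"s":{"o":71,"pr":39,"tf":58,"z":83},"t":{"l":64,"mp":80,"v":6,"zvm":55}},"sta":25,"xa":[{"dp":94,"iss":58,"wcj":63},{"l":64,"p":51}]}
After op 5 (replace /r/s 11): {"fu":{"b":{"h":15,"nrs":63,"op":81,"tv":34},"emn":{"dj":38,"ugg":27,"xn":42},"zjr":[50,1,33,11]},"gl":{"egj":{"jb":85,"oeg":28,"yqn":28,"znj":71},"qgh":[26,24]},"r":{"q":{"j":26,"py":83,"wl":12},"s":11,"t":{"l":64,"mp":80,"v":6,"zvm":55}},"sta":25,"xa":[{"dp":94,"iss":58,"wcj":63},{"l":64,"p":51}]}
After op 6 (replace /gl/egj/znj 31): {"fu":{"b":{"h":15,"nrs":63,"op":81,"tv":34},"emn":{"dj":38,"ugg":27,"xn":42},"zjr":[50,1,33,11]},"gl":{"egj":{"jb":85,"oeg":28,"yqn":28,"znj":31},"qgh":[26,24]},"r":{"q":{"j":26,"py":83,"wl":12},"s":11,"t":{"l":64,"mp":80,"v":6,"zvm":55}},"sta":25,"xa":[{"dp":94,"iss":58,"wcj":63},{"l":64,"p":51}]}
After op 7 (replace /r/t/zvm 75): {"fu":{"b":{"h":15,"nrs":63,"op":81,"tv":34},"emn":{"dj":38,"ugg":27,"xn":42},"zjr":[50,1,33,11]},"gl":{"egj":{"jb":85,"oeg":28,"yqn":28,"znj":31},"qgh":[26,24]},"r":{"q":{"j":26,"py":83,"wl":12},"s":11,"t":{"l":64,"mp":80,"v":6,"zvm":75}},"sta":25,"xa":[{"dp":94,"iss":58,"wcj":63},{"l":64,"p":51}]}
After op 8 (add /fu/bgd 19): {"fu":{"b":{"h":15,"nrs":63,"op":81,"tv":34},"bgd":19,"emn":{"dj":38,"ugg":27,"xn":42},"zjr":[50,1,33,11]},"gl":{"egj":{"jb":85,"oeg":28,"yqn":28,"znj":31},"qgh":[26,24]},"r":{"q":{"j":26,"py":83,"wl":12},"s":11,"t":{"l":64,"mp":80,"v":6,"zvm":75}},"sta":25,"xa":[{"dp":94,"iss":58,"wcj":63},{"l":64,"p":51}]}
After op 9 (add /fu/b/ld 85): {"fu":{"b":{"h":15,"ld":85,"nrs":63,"op":81,"tv":34},"bgd":19,"emn":{"dj":38,"ugg":27,"xn":42},"zjr":[50,1,33,11]},"gl":{"egj":{"jb":85,"oeg":28,"yqn":28,"znj":31},"qgh":[26,24]},"r":{"q":{"j":26,"py":83,"wl":12},"s":11,"t":{"l":64,"mp":80,"v":6,"zvm":75}},"sta":25,"xa":[{"dp":94,"iss":58,"wcj":63},{"l":64,"p":51}]}
After op 10 (remove /fu/emn/xn): {"fu":{"b":{"h":15,"ld":85,"nrs":63,"op":81,"tv":34},"bgd":19,"emn":{"dj":38,"ugg":27},"zjr":[50,1,33,11]},"gl":{"egj":{"jb":85,"oeg":28,"yqn":28,"znj":31},"qgh":[26,24]},"r":{"q":{"j":26,"py":83,"wl":12},"s":11,"t":{"l":64,"mp":80,"v":6,"zvm":75}},"sta":25,"xa":[{"dp":94,"iss":58,"wcj":63},{"l":64,"p":51}]}
After op 11 (add /r/t/mp 23): {"fu":{"b":{"h":15,"ld":85,"nrs":63,"op":81,"tv":34},"bgd":19,"emn":{"dj":38,"ugg":27},"zjr":[50,1,33,11]},"gl":{"egj":{"jb":85,"oeg":28,"yqn":28,"znj":31},"qgh":[26,24]},"r":{"q":{"j":26,"py":83,"wl":12},"s":11,"t":{"l":64,"mp":23,"v":6,"zvm":75}},"sta":25,"xa":[{"dp":94,"iss":58,"wcj":63},{"l":64,"p":51}]}
After op 12 (add /gl/egj/a 3): {"fu":{"b":{"h":15,"ld":85,"nrs":63,"op":81,"tv":34},"bgd":19,"emn":{"dj":38,"ugg":27},"zjr":[50,1,33,11]},"gl":{"egj":{"a":3,"jb":85,"oeg":28,"yqn":28,"znj":31},"qgh":[26,24]},"r":{"q":{"j":26,"py":83,"wl":12},"s":11,"t":{"l":64,"mp":23,"v":6,"zvm":75}},"sta":25,"xa":[{"dp":94,"iss":58,"wcj":63},{"l":64,"p":51}]}
After op 13 (add /fu/l 41): {"fu":{"b":{"h":15,"ld":85,"nrs":63,"op":81,"tv":34},"bgd":19,"emn":{"dj":38,"ugg":27},"l":41,"zjr":[50,1,33,11]},"gl":{"egj":{"a":3,"jb":85,"oeg":28,"yqn":28,"znj":31},"qgh":[26,24]},"r":{"q":{"j":26,"py":83,"wl":12},"s":11,"t":{"l":64,"mp":23,"v":6,"zvm":75}},"sta":25,"xa":[{"dp":94,"iss":58,"wcj":63},{"l":64,"p":51}]}
After op 14 (replace /r/t/v 93): {"fu":{"b":{"h":15,"ld":85,"nrs":63,"op":81,"tv":34},"bgd":19,"emn":{"dj":38,"ugg":27},"l":41,"zjr":[50,1,33,11]},"gl":{"egj":{"a":3,"jb":85,"oeg":28,"yqn":28,"znj":31},"qgh":[26,24]},"r":{"q":{"j":26,"py":83,"wl":12},"s":11,"t":{"l":64,"mp":23,"v":93,"zvm":75}},"sta":25,"xa":[{"dp":94,"iss":58,"wcj":63},{"l":64,"p":51}]}
After op 15 (replace /fu/b/nrs 1): {"fu":{"b":{"h":15,"ld":85,"nrs":1,"op":81,"tv":34},"bgd":19,"emn":{"dj":38,"ugg":27},"l":41,"zjr":[50,1,33,11]},"gl":{"egj":{"a":3,"jb":85,"oeg":28,"yqn":28,"znj":31},"qgh":[26,24]},"r":{"q":{"j":26,"py":83,"wl":12},"s":11,"t":{"l":64,"mp":23,"v":93,"zvm":75}},"sta":25,"xa":[{"dp":94,"iss":58,"wcj":63},{"l":64,"p":51}]}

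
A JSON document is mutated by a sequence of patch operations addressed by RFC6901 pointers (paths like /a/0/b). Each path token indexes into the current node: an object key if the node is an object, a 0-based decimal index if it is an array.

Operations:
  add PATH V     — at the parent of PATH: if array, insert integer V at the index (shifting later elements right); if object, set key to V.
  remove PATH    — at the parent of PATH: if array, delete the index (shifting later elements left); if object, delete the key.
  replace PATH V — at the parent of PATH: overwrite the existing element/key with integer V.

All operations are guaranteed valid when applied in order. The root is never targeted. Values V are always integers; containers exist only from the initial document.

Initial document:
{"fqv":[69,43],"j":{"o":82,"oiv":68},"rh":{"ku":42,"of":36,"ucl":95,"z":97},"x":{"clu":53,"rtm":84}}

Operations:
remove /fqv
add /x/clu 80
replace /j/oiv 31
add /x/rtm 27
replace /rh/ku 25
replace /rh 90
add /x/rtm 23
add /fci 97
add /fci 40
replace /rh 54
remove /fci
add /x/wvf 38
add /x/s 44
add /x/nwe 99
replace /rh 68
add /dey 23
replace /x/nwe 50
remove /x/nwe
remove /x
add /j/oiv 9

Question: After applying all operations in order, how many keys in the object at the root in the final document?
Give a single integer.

Answer: 3

Derivation:
After op 1 (remove /fqv): {"j":{"o":82,"oiv":68},"rh":{"ku":42,"of":36,"ucl":95,"z":97},"x":{"clu":53,"rtm":84}}
After op 2 (add /x/clu 80): {"j":{"o":82,"oiv":68},"rh":{"ku":42,"of":36,"ucl":95,"z":97},"x":{"clu":80,"rtm":84}}
After op 3 (replace /j/oiv 31): {"j":{"o":82,"oiv":31},"rh":{"ku":42,"of":36,"ucl":95,"z":97},"x":{"clu":80,"rtm":84}}
After op 4 (add /x/rtm 27): {"j":{"o":82,"oiv":31},"rh":{"ku":42,"of":36,"ucl":95,"z":97},"x":{"clu":80,"rtm":27}}
After op 5 (replace /rh/ku 25): {"j":{"o":82,"oiv":31},"rh":{"ku":25,"of":36,"ucl":95,"z":97},"x":{"clu":80,"rtm":27}}
After op 6 (replace /rh 90): {"j":{"o":82,"oiv":31},"rh":90,"x":{"clu":80,"rtm":27}}
After op 7 (add /x/rtm 23): {"j":{"o":82,"oiv":31},"rh":90,"x":{"clu":80,"rtm":23}}
After op 8 (add /fci 97): {"fci":97,"j":{"o":82,"oiv":31},"rh":90,"x":{"clu":80,"rtm":23}}
After op 9 (add /fci 40): {"fci":40,"j":{"o":82,"oiv":31},"rh":90,"x":{"clu":80,"rtm":23}}
After op 10 (replace /rh 54): {"fci":40,"j":{"o":82,"oiv":31},"rh":54,"x":{"clu":80,"rtm":23}}
After op 11 (remove /fci): {"j":{"o":82,"oiv":31},"rh":54,"x":{"clu":80,"rtm":23}}
After op 12 (add /x/wvf 38): {"j":{"o":82,"oiv":31},"rh":54,"x":{"clu":80,"rtm":23,"wvf":38}}
After op 13 (add /x/s 44): {"j":{"o":82,"oiv":31},"rh":54,"x":{"clu":80,"rtm":23,"s":44,"wvf":38}}
After op 14 (add /x/nwe 99): {"j":{"o":82,"oiv":31},"rh":54,"x":{"clu":80,"nwe":99,"rtm":23,"s":44,"wvf":38}}
After op 15 (replace /rh 68): {"j":{"o":82,"oiv":31},"rh":68,"x":{"clu":80,"nwe":99,"rtm":23,"s":44,"wvf":38}}
After op 16 (add /dey 23): {"dey":23,"j":{"o":82,"oiv":31},"rh":68,"x":{"clu":80,"nwe":99,"rtm":23,"s":44,"wvf":38}}
After op 17 (replace /x/nwe 50): {"dey":23,"j":{"o":82,"oiv":31},"rh":68,"x":{"clu":80,"nwe":50,"rtm":23,"s":44,"wvf":38}}
After op 18 (remove /x/nwe): {"dey":23,"j":{"o":82,"oiv":31},"rh":68,"x":{"clu":80,"rtm":23,"s":44,"wvf":38}}
After op 19 (remove /x): {"dey":23,"j":{"o":82,"oiv":31},"rh":68}
After op 20 (add /j/oiv 9): {"dey":23,"j":{"o":82,"oiv":9},"rh":68}
Size at the root: 3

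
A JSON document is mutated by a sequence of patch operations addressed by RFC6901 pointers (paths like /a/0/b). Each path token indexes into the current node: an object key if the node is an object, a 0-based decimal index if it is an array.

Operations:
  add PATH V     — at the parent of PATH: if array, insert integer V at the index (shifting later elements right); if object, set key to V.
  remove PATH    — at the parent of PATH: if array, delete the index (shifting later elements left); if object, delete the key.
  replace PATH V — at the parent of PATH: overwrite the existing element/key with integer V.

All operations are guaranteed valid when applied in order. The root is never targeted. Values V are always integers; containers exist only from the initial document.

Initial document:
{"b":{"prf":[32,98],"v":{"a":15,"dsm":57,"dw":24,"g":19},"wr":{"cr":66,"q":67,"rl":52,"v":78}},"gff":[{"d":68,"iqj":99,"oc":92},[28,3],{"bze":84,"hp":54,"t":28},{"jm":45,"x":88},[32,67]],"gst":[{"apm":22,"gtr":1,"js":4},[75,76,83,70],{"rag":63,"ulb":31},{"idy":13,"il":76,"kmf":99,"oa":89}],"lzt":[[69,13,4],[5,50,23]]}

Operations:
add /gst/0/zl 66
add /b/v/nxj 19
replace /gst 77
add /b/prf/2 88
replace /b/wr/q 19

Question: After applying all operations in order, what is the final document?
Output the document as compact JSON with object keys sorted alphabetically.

Answer: {"b":{"prf":[32,98,88],"v":{"a":15,"dsm":57,"dw":24,"g":19,"nxj":19},"wr":{"cr":66,"q":19,"rl":52,"v":78}},"gff":[{"d":68,"iqj":99,"oc":92},[28,3],{"bze":84,"hp":54,"t":28},{"jm":45,"x":88},[32,67]],"gst":77,"lzt":[[69,13,4],[5,50,23]]}

Derivation:
After op 1 (add /gst/0/zl 66): {"b":{"prf":[32,98],"v":{"a":15,"dsm":57,"dw":24,"g":19},"wr":{"cr":66,"q":67,"rl":52,"v":78}},"gff":[{"d":68,"iqj":99,"oc":92},[28,3],{"bze":84,"hp":54,"t":28},{"jm":45,"x":88},[32,67]],"gst":[{"apm":22,"gtr":1,"js":4,"zl":66},[75,76,83,70],{"rag":63,"ulb":31},{"idy":13,"il":76,"kmf":99,"oa":89}],"lzt":[[69,13,4],[5,50,23]]}
After op 2 (add /b/v/nxj 19): {"b":{"prf":[32,98],"v":{"a":15,"dsm":57,"dw":24,"g":19,"nxj":19},"wr":{"cr":66,"q":67,"rl":52,"v":78}},"gff":[{"d":68,"iqj":99,"oc":92},[28,3],{"bze":84,"hp":54,"t":28},{"jm":45,"x":88},[32,67]],"gst":[{"apm":22,"gtr":1,"js":4,"zl":66},[75,76,83,70],{"rag":63,"ulb":31},{"idy":13,"il":76,"kmf":99,"oa":89}],"lzt":[[69,13,4],[5,50,23]]}
After op 3 (replace /gst 77): {"b":{"prf":[32,98],"v":{"a":15,"dsm":57,"dw":24,"g":19,"nxj":19},"wr":{"cr":66,"q":67,"rl":52,"v":78}},"gff":[{"d":68,"iqj":99,"oc":92},[28,3],{"bze":84,"hp":54,"t":28},{"jm":45,"x":88},[32,67]],"gst":77,"lzt":[[69,13,4],[5,50,23]]}
After op 4 (add /b/prf/2 88): {"b":{"prf":[32,98,88],"v":{"a":15,"dsm":57,"dw":24,"g":19,"nxj":19},"wr":{"cr":66,"q":67,"rl":52,"v":78}},"gff":[{"d":68,"iqj":99,"oc":92},[28,3],{"bze":84,"hp":54,"t":28},{"jm":45,"x":88},[32,67]],"gst":77,"lzt":[[69,13,4],[5,50,23]]}
After op 5 (replace /b/wr/q 19): {"b":{"prf":[32,98,88],"v":{"a":15,"dsm":57,"dw":24,"g":19,"nxj":19},"wr":{"cr":66,"q":19,"rl":52,"v":78}},"gff":[{"d":68,"iqj":99,"oc":92},[28,3],{"bze":84,"hp":54,"t":28},{"jm":45,"x":88},[32,67]],"gst":77,"lzt":[[69,13,4],[5,50,23]]}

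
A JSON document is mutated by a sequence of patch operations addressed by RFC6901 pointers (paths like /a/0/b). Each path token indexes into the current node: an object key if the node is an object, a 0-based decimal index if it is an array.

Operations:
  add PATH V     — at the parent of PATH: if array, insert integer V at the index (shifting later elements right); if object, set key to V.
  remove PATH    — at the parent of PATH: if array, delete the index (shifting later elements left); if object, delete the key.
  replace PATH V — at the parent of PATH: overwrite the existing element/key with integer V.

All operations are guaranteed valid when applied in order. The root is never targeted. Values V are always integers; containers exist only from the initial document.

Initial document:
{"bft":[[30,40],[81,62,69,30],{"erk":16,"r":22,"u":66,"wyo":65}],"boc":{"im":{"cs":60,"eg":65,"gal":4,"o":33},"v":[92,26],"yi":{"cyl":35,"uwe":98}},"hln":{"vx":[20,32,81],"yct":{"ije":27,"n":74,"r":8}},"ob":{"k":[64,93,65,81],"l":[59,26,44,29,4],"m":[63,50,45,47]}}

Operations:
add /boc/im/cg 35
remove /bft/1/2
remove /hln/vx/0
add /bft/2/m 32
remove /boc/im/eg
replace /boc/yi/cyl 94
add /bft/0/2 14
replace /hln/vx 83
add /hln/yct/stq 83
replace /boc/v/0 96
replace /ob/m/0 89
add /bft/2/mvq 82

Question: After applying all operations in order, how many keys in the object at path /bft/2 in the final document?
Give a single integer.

After op 1 (add /boc/im/cg 35): {"bft":[[30,40],[81,62,69,30],{"erk":16,"r":22,"u":66,"wyo":65}],"boc":{"im":{"cg":35,"cs":60,"eg":65,"gal":4,"o":33},"v":[92,26],"yi":{"cyl":35,"uwe":98}},"hln":{"vx":[20,32,81],"yct":{"ije":27,"n":74,"r":8}},"ob":{"k":[64,93,65,81],"l":[59,26,44,29,4],"m":[63,50,45,47]}}
After op 2 (remove /bft/1/2): {"bft":[[30,40],[81,62,30],{"erk":16,"r":22,"u":66,"wyo":65}],"boc":{"im":{"cg":35,"cs":60,"eg":65,"gal":4,"o":33},"v":[92,26],"yi":{"cyl":35,"uwe":98}},"hln":{"vx":[20,32,81],"yct":{"ije":27,"n":74,"r":8}},"ob":{"k":[64,93,65,81],"l":[59,26,44,29,4],"m":[63,50,45,47]}}
After op 3 (remove /hln/vx/0): {"bft":[[30,40],[81,62,30],{"erk":16,"r":22,"u":66,"wyo":65}],"boc":{"im":{"cg":35,"cs":60,"eg":65,"gal":4,"o":33},"v":[92,26],"yi":{"cyl":35,"uwe":98}},"hln":{"vx":[32,81],"yct":{"ije":27,"n":74,"r":8}},"ob":{"k":[64,93,65,81],"l":[59,26,44,29,4],"m":[63,50,45,47]}}
After op 4 (add /bft/2/m 32): {"bft":[[30,40],[81,62,30],{"erk":16,"m":32,"r":22,"u":66,"wyo":65}],"boc":{"im":{"cg":35,"cs":60,"eg":65,"gal":4,"o":33},"v":[92,26],"yi":{"cyl":35,"uwe":98}},"hln":{"vx":[32,81],"yct":{"ije":27,"n":74,"r":8}},"ob":{"k":[64,93,65,81],"l":[59,26,44,29,4],"m":[63,50,45,47]}}
After op 5 (remove /boc/im/eg): {"bft":[[30,40],[81,62,30],{"erk":16,"m":32,"r":22,"u":66,"wyo":65}],"boc":{"im":{"cg":35,"cs":60,"gal":4,"o":33},"v":[92,26],"yi":{"cyl":35,"uwe":98}},"hln":{"vx":[32,81],"yct":{"ije":27,"n":74,"r":8}},"ob":{"k":[64,93,65,81],"l":[59,26,44,29,4],"m":[63,50,45,47]}}
After op 6 (replace /boc/yi/cyl 94): {"bft":[[30,40],[81,62,30],{"erk":16,"m":32,"r":22,"u":66,"wyo":65}],"boc":{"im":{"cg":35,"cs":60,"gal":4,"o":33},"v":[92,26],"yi":{"cyl":94,"uwe":98}},"hln":{"vx":[32,81],"yct":{"ije":27,"n":74,"r":8}},"ob":{"k":[64,93,65,81],"l":[59,26,44,29,4],"m":[63,50,45,47]}}
After op 7 (add /bft/0/2 14): {"bft":[[30,40,14],[81,62,30],{"erk":16,"m":32,"r":22,"u":66,"wyo":65}],"boc":{"im":{"cg":35,"cs":60,"gal":4,"o":33},"v":[92,26],"yi":{"cyl":94,"uwe":98}},"hln":{"vx":[32,81],"yct":{"ije":27,"n":74,"r":8}},"ob":{"k":[64,93,65,81],"l":[59,26,44,29,4],"m":[63,50,45,47]}}
After op 8 (replace /hln/vx 83): {"bft":[[30,40,14],[81,62,30],{"erk":16,"m":32,"r":22,"u":66,"wyo":65}],"boc":{"im":{"cg":35,"cs":60,"gal":4,"o":33},"v":[92,26],"yi":{"cyl":94,"uwe":98}},"hln":{"vx":83,"yct":{"ije":27,"n":74,"r":8}},"ob":{"k":[64,93,65,81],"l":[59,26,44,29,4],"m":[63,50,45,47]}}
After op 9 (add /hln/yct/stq 83): {"bft":[[30,40,14],[81,62,30],{"erk":16,"m":32,"r":22,"u":66,"wyo":65}],"boc":{"im":{"cg":35,"cs":60,"gal":4,"o":33},"v":[92,26],"yi":{"cyl":94,"uwe":98}},"hln":{"vx":83,"yct":{"ije":27,"n":74,"r":8,"stq":83}},"ob":{"k":[64,93,65,81],"l":[59,26,44,29,4],"m":[63,50,45,47]}}
After op 10 (replace /boc/v/0 96): {"bft":[[30,40,14],[81,62,30],{"erk":16,"m":32,"r":22,"u":66,"wyo":65}],"boc":{"im":{"cg":35,"cs":60,"gal":4,"o":33},"v":[96,26],"yi":{"cyl":94,"uwe":98}},"hln":{"vx":83,"yct":{"ije":27,"n":74,"r":8,"stq":83}},"ob":{"k":[64,93,65,81],"l":[59,26,44,29,4],"m":[63,50,45,47]}}
After op 11 (replace /ob/m/0 89): {"bft":[[30,40,14],[81,62,30],{"erk":16,"m":32,"r":22,"u":66,"wyo":65}],"boc":{"im":{"cg":35,"cs":60,"gal":4,"o":33},"v":[96,26],"yi":{"cyl":94,"uwe":98}},"hln":{"vx":83,"yct":{"ije":27,"n":74,"r":8,"stq":83}},"ob":{"k":[64,93,65,81],"l":[59,26,44,29,4],"m":[89,50,45,47]}}
After op 12 (add /bft/2/mvq 82): {"bft":[[30,40,14],[81,62,30],{"erk":16,"m":32,"mvq":82,"r":22,"u":66,"wyo":65}],"boc":{"im":{"cg":35,"cs":60,"gal":4,"o":33},"v":[96,26],"yi":{"cyl":94,"uwe":98}},"hln":{"vx":83,"yct":{"ije":27,"n":74,"r":8,"stq":83}},"ob":{"k":[64,93,65,81],"l":[59,26,44,29,4],"m":[89,50,45,47]}}
Size at path /bft/2: 6

Answer: 6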